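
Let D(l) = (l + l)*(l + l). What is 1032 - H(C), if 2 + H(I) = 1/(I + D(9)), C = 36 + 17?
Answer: 389817/377 ≈ 1034.0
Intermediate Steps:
D(l) = 4*l**2 (D(l) = (2*l)*(2*l) = 4*l**2)
C = 53
H(I) = -2 + 1/(324 + I) (H(I) = -2 + 1/(I + 4*9**2) = -2 + 1/(I + 4*81) = -2 + 1/(I + 324) = -2 + 1/(324 + I))
1032 - H(C) = 1032 - (-647 - 2*53)/(324 + 53) = 1032 - (-647 - 106)/377 = 1032 - (-753)/377 = 1032 - 1*(-753/377) = 1032 + 753/377 = 389817/377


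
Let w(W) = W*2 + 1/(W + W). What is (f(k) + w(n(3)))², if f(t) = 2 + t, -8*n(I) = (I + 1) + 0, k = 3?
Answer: 9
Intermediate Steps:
n(I) = -⅛ - I/8 (n(I) = -((I + 1) + 0)/8 = -((1 + I) + 0)/8 = -(1 + I)/8 = -⅛ - I/8)
w(W) = 1/(2*W) + 2*W (w(W) = 2*W + 1/(2*W) = 1/(2*W) + 2*W)
(f(k) + w(n(3)))² = ((2 + 3) + (1/(2*(-⅛ - ⅛*3)) + 2*(-⅛ - ⅛*3)))² = (5 + (1/(2*(-⅛ - 3/8)) + 2*(-⅛ - 3/8)))² = (5 + (1/(2*(-½)) + 2*(-½)))² = (5 + ((½)*(-2) - 1))² = (5 + (-1 - 1))² = (5 - 2)² = 3² = 9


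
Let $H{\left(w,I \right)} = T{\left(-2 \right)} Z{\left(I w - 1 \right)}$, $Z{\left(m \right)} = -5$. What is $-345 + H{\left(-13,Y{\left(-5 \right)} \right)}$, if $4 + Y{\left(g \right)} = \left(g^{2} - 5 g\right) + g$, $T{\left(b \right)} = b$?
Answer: $-335$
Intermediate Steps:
$Y{\left(g \right)} = -4 + g^{2} - 4 g$ ($Y{\left(g \right)} = -4 + \left(\left(g^{2} - 5 g\right) + g\right) = -4 + \left(g^{2} - 4 g\right) = -4 + g^{2} - 4 g$)
$H{\left(w,I \right)} = 10$ ($H{\left(w,I \right)} = \left(-2\right) \left(-5\right) = 10$)
$-345 + H{\left(-13,Y{\left(-5 \right)} \right)} = -345 + 10 = -335$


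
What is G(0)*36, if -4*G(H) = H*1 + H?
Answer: 0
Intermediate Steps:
G(H) = -H/2 (G(H) = -(H*1 + H)/4 = -(H + H)/4 = -H/2)
G(0)*36 = -½*0*36 = 0*36 = 0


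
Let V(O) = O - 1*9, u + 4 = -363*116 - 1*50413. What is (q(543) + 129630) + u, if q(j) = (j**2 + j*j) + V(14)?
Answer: 626808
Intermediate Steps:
u = -92525 (u = -4 + (-363*116 - 1*50413) = -4 + (-42108 - 50413) = -4 - 92521 = -92525)
V(O) = -9 + O (V(O) = O - 9 = -9 + O)
q(j) = 5 + 2*j**2 (q(j) = (j**2 + j*j) + (-9 + 14) = (j**2 + j**2) + 5 = 2*j**2 + 5 = 5 + 2*j**2)
(q(543) + 129630) + u = ((5 + 2*543**2) + 129630) - 92525 = ((5 + 2*294849) + 129630) - 92525 = ((5 + 589698) + 129630) - 92525 = (589703 + 129630) - 92525 = 719333 - 92525 = 626808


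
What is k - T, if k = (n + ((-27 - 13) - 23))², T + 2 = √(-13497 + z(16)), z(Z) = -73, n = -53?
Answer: 13458 - I*√13570 ≈ 13458.0 - 116.49*I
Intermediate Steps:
T = -2 + I*√13570 (T = -2 + √(-13497 - 73) = -2 + √(-13570) = -2 + I*√13570 ≈ -2.0 + 116.49*I)
k = 13456 (k = (-53 + ((-27 - 13) - 23))² = (-53 + (-40 - 23))² = (-53 - 63)² = (-116)² = 13456)
k - T = 13456 - (-2 + I*√13570) = 13456 + (2 - I*√13570) = 13458 - I*√13570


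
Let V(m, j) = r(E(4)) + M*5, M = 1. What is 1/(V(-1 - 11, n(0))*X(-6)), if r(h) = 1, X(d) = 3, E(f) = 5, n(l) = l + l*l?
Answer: 1/18 ≈ 0.055556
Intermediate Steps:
n(l) = l + l²
V(m, j) = 6 (V(m, j) = 1 + 1*5 = 1 + 5 = 6)
1/(V(-1 - 11, n(0))*X(-6)) = 1/(6*3) = 1/18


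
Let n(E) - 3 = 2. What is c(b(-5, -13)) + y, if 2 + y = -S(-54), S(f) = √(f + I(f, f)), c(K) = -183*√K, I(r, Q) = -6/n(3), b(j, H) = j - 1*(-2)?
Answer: -2 - 183*I*√3 - 2*I*√345/5 ≈ -2.0 - 324.4*I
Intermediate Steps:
n(E) = 5 (n(E) = 3 + 2 = 5)
b(j, H) = 2 + j (b(j, H) = j + 2 = 2 + j)
I(r, Q) = -6/5
S(f) = √(-6/5 + f) (S(f) = √(f - 6/5) = √(-6/5 + f))
y = -2 - 2*I*√345/5 (y = -2 - √(-30 + 25*(-54))/5 = -2 - √(-30 - 1350)/5 = -2 - √(-1380)/5 = -2 - 2*I*√345/5 ≈ -2.0 - 7.4297*I)
c(b(-5, -13)) + y = -183*√(2 - 5) + (-2 - 2*I*√345/5) = -183*I*√3 + (-2 - 2*I*√345/5) = -2 - 183*I*√3 - 2*I*√345/5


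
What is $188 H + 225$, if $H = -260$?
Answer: $-48655$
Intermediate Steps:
$188 H + 225 = 188 \left(-260\right) + 225 = -48880 + 225 = -48655$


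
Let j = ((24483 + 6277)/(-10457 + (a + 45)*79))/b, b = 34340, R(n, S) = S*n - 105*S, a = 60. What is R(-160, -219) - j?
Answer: 107717429464/1856077 ≈ 58035.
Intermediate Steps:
R(n, S) = -105*S + S*n
j = -769/1856077 (j = ((24483 + 6277)/(-10457 + (60 + 45)*79))/34340 = (30760/(-10457 + 105*79))*(1/34340) = (30760/(-10457 + 8295))*(1/34340) = (30760/(-2162))*(1/34340) = (30760*(-1/2162))*(1/34340) = -15380/1081*1/34340 = -769/1856077 ≈ -0.00041431)
R(-160, -219) - j = -219*(-105 - 160) - 1*(-769/1856077) = -219*(-265) + 769/1856077 = 58035 + 769/1856077 = 107717429464/1856077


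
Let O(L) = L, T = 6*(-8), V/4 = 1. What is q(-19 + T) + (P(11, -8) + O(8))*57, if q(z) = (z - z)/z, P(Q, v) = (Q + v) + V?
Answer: 855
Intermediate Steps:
V = 4 (V = 4*1 = 4)
P(Q, v) = 4 + Q + v (P(Q, v) = (Q + v) + 4 = 4 + Q + v)
T = -48
q(z) = 0 (q(z) = 0/z = 0)
q(-19 + T) + (P(11, -8) + O(8))*57 = 0 + ((4 + 11 - 8) + 8)*57 = 0 + (7 + 8)*57 = 0 + 15*57 = 0 + 855 = 855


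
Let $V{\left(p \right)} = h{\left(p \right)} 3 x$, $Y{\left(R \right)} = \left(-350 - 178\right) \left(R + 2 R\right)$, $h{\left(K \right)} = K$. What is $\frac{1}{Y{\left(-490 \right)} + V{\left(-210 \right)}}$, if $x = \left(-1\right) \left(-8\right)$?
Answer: $\frac{1}{771120} \approx 1.2968 \cdot 10^{-6}$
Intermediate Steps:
$x = 8$
$Y{\left(R \right)} = - 1584 R$ ($Y{\left(R \right)} = - 528 \cdot 3 R = - 1584 R$)
$V{\left(p \right)} = 24 p$ ($V{\left(p \right)} = p 3 \cdot 8 = 3 p 8 = 24 p$)
$\frac{1}{Y{\left(-490 \right)} + V{\left(-210 \right)}} = \frac{1}{\left(-1584\right) \left(-490\right) + 24 \left(-210\right)} = \frac{1}{776160 - 5040} = \frac{1}{771120}$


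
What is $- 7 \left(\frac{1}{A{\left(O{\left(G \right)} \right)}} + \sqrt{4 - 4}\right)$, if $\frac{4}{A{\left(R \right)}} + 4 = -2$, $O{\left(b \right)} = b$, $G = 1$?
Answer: $\frac{21}{2} \approx 10.5$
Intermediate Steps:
$A{\left(R \right)} = - \frac{2}{3}$ ($A{\left(R \right)} = \frac{4}{-4 - 2} = \frac{4}{-6} = 4 \left(- \frac{1}{6}\right) = - \frac{2}{3}$)
$- 7 \left(\frac{1}{A{\left(O{\left(G \right)} \right)}} + \sqrt{4 - 4}\right) = - 7 \left(\frac{1}{- \frac{2}{3}} + \sqrt{4 - 4}\right) = - 7 \left(- \frac{3}{2} + \sqrt{0}\right) = - 7 \left(- \frac{3}{2} + 0\right) = \left(-7\right) \left(- \frac{3}{2}\right) = \frac{21}{2}$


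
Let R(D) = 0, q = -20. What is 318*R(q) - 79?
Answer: -79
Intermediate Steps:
318*R(q) - 79 = 318*0 - 79 = 0 - 79 = -79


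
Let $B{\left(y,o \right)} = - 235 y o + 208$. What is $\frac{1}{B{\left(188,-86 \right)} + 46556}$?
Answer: $\frac{1}{3846244} \approx 2.5999 \cdot 10^{-7}$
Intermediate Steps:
$B{\left(y,o \right)} = 208 - 235 o y$ ($B{\left(y,o \right)} = - 235 o y + 208 = 208 - 235 o y$)
$\frac{1}{B{\left(188,-86 \right)} + 46556} = \frac{1}{\left(208 - \left(-20210\right) 188\right) + 46556} = \frac{1}{\left(208 + 3799480\right) + 46556} = \frac{1}{3799688 + 46556} = \frac{1}{3846244}$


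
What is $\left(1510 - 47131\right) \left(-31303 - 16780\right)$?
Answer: $2193594543$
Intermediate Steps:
$\left(1510 - 47131\right) \left(-31303 - 16780\right) = \left(-45621\right) \left(-48083\right) = 2193594543$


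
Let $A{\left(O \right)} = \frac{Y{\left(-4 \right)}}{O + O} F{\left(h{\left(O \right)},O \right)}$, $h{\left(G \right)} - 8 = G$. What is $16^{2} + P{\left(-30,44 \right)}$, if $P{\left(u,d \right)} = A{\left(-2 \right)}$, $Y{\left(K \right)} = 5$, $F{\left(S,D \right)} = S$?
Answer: $\frac{497}{2} \approx 248.5$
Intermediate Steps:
$h{\left(G \right)} = 8 + G$
$A{\left(O \right)} = \frac{5 \left(8 + O\right)}{2 O}$ ($A{\left(O \right)} = \frac{5}{O + O} \left(8 + O\right) = \frac{5}{2 O} \left(8 + O\right) = \frac{5 \left(8 + O\right)}{2 O}$)
$P{\left(u,d \right)} = - \frac{15}{2}$ ($P{\left(u,d \right)} = \frac{5}{2} + \frac{20}{-2} = \frac{5}{2} + 20 \left(- \frac{1}{2}\right) = \frac{5}{2} - 10 = - \frac{15}{2}$)
$16^{2} + P{\left(-30,44 \right)} = 16^{2} - \frac{15}{2} = 256 - \frac{15}{2} = \frac{497}{2}$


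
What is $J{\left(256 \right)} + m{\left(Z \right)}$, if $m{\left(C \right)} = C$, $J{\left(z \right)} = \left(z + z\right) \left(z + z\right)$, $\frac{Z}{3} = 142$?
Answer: $262570$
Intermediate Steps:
$Z = 426$ ($Z = 3 \cdot 142 = 426$)
$J{\left(z \right)} = 4 z^{2}$ ($J{\left(z \right)} = 2 z 2 z = 4 z^{2}$)
$J{\left(256 \right)} + m{\left(Z \right)} = 4 \cdot 256^{2} + 426 = 4 \cdot 65536 + 426 = 262144 + 426 = 262570$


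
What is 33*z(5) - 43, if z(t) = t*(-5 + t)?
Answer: -43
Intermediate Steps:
33*z(5) - 43 = 33*(5*(-5 + 5)) - 43 = 33*(5*0) - 43 = 33*0 - 43 = 0 - 43 = -43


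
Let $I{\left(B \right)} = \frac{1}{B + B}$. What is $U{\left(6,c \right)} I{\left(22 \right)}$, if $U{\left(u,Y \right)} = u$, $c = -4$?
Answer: $\frac{3}{22} \approx 0.13636$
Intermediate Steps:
$I{\left(B \right)} = \frac{1}{2 B}$
$U{\left(6,c \right)} I{\left(22 \right)} = 6 \frac{1}{2 \cdot 22} = 6 \cdot \frac{1}{2} \cdot \frac{1}{22} = 6 \cdot \frac{1}{44} = \frac{3}{22}$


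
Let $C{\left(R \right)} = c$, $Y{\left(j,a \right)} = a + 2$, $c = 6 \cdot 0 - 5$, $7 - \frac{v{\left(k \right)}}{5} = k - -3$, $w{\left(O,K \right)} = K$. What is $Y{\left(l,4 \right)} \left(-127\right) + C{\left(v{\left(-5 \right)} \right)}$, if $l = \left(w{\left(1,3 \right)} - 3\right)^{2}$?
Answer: $-767$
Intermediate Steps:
$l = 0$ ($l = \left(3 - 3\right)^{2} = 0^{2} = 0$)
$v{\left(k \right)} = 20 - 5 k$ ($v{\left(k \right)} = 35 - 5 \left(k - -3\right) = 35 - 5 \left(k + 3\right) = 35 - 5 \left(3 + k\right) = 35 - \left(15 + 5 k\right) = 20 - 5 k$)
$c = -5$ ($c = 0 - 5 = -5$)
$Y{\left(j,a \right)} = 2 + a$
$C{\left(R \right)} = -5$
$Y{\left(l,4 \right)} \left(-127\right) + C{\left(v{\left(-5 \right)} \right)} = \left(2 + 4\right) \left(-127\right) - 5 = 6 \left(-127\right) - 5 = -762 - 5 = -767$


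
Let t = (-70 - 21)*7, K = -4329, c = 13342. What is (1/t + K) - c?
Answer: -11256428/637 ≈ -17671.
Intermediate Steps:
t = -637 (t = -91*7 = -637)
(1/t + K) - c = (1/(-637) - 4329) - 1*13342 = (-1/637 - 4329) - 13342 = -2757574/637 - 13342 = -11256428/637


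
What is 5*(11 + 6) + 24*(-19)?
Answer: -371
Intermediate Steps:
5*(11 + 6) + 24*(-19) = 5*17 - 456 = 85 - 456 = -371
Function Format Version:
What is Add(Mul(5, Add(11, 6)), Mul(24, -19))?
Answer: -371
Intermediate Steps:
Add(Mul(5, Add(11, 6)), Mul(24, -19)) = Add(Mul(5, 17), -456) = Add(85, -456) = -371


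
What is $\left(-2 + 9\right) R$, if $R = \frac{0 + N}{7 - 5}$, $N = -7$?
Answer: $- \frac{49}{2} \approx -24.5$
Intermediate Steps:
$R = - \frac{7}{2}$ ($R = \frac{0 - 7}{7 - 5} = - \frac{7}{2} \approx -3.5$)
$\left(-2 + 9\right) R = \left(-2 + 9\right) \left(- \frac{7}{2}\right) = 7 \left(- \frac{7}{2}\right) = - \frac{49}{2}$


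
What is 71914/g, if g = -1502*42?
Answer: -35957/31542 ≈ -1.1400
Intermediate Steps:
g = -63084
71914/g = 71914/(-63084) = 71914*(-1/63084) = -35957/31542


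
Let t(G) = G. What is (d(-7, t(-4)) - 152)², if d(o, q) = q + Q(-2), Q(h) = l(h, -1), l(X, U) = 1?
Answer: 24025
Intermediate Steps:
Q(h) = 1
d(o, q) = 1 + q (d(o, q) = q + 1 = 1 + q)
(d(-7, t(-4)) - 152)² = ((1 - 4) - 152)² = (-3 - 152)² = (-155)² = 24025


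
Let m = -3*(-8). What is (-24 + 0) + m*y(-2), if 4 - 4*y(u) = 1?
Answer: -6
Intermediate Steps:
y(u) = 3/4 (y(u) = 1 - 1/4*1 = 1 - 1/4 = 3/4)
m = 24
(-24 + 0) + m*y(-2) = (-24 + 0) + 24*(3/4) = -24 + 18 = -6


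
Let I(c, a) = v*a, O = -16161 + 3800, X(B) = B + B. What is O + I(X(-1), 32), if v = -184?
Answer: -18249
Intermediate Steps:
X(B) = 2*B
O = -12361
I(c, a) = -184*a
O + I(X(-1), 32) = -12361 - 184*32 = -12361 - 5888 = -18249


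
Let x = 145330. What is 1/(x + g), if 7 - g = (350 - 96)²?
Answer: 1/80821 ≈ 1.2373e-5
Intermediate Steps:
g = -64509 (g = 7 - (350 - 96)² = 7 - 1*254² = 7 - 1*64516 = 7 - 64516 = -64509)
1/(x + g) = 1/(145330 - 64509) = 1/80821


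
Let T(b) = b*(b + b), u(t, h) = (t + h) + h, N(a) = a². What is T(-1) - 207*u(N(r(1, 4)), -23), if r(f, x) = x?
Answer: 6212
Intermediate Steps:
u(t, h) = t + 2*h (u(t, h) = (h + t) + h = t + 2*h)
T(b) = 2*b² (T(b) = b*(2*b) = 2*b²)
T(-1) - 207*u(N(r(1, 4)), -23) = 2*(-1)² - 207*(4² + 2*(-23)) = 2*1 - 207*(16 - 46) = 2 - 207*(-30) = 2 + 6210 = 6212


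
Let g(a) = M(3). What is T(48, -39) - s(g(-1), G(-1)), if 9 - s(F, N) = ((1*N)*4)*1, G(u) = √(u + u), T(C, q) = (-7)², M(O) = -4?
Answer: 40 + 4*I*√2 ≈ 40.0 + 5.6569*I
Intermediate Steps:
T(C, q) = 49
g(a) = -4
G(u) = √2*√u (G(u) = √(2*u) = √2*√u)
s(F, N) = 9 - 4*N (s(F, N) = 9 - (1*N)*4 = 9 - N*4 = 9 - 4*N)
T(48, -39) - s(g(-1), G(-1)) = 49 - (9 - 4*√2*√(-1)) = 49 - (9 - 4*√2*I) = 49 - (9 - 4*I*√2) = 49 + (-9 + 4*I*√2) = 40 + 4*I*√2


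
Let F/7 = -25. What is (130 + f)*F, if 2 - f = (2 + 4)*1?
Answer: -22050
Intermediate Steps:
F = -175 (F = 7*(-25) = -175)
f = -4 (f = 2 - (2 + 4) = 2 - 6 = -4)
(130 + f)*F = (130 - 4)*(-175) = 126*(-175) = -22050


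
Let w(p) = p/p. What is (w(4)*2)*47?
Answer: 94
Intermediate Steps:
w(p) = 1
(w(4)*2)*47 = (1*2)*47 = 2*47 = 94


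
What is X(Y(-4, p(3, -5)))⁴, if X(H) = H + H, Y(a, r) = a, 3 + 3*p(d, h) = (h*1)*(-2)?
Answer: 4096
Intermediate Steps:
p(d, h) = -1 - 2*h/3 (p(d, h) = -1 + ((h*1)*(-2))/3 = -1 + (h*(-2))/3 = -1 + (-2*h)/3 = -1 - 2*h/3)
X(H) = 2*H
X(Y(-4, p(3, -5)))⁴ = (2*(-4))⁴ = (-8)⁴ = 4096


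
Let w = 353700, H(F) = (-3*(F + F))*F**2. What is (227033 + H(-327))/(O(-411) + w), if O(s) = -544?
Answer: 210021731/353156 ≈ 594.70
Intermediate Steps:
H(F) = -6*F**3 (H(F) = (-6*F)*F**2 = -6*F**3)
(227033 + H(-327))/(O(-411) + w) = (227033 - 6*(-327)**3)/(-544 + 353700) = (227033 - 6*(-34965783))/353156 = (227033 + 209794698)*(1/353156) = 210021731*(1/353156) = 210021731/353156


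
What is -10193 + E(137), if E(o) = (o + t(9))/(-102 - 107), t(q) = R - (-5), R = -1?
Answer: -2130478/209 ≈ -10194.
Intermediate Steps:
t(q) = 4 (t(q) = -1 - (-5) = -1 - 1*(-5) = -1 + 5 = 4)
E(o) = -4/209 - o/209 (E(o) = (o + 4)/(-102 - 107) = (4 + o)/(-209) = (4 + o)*(-1/209) = -4/209 - o/209)
-10193 + E(137) = -10193 + (-4/209 - 1/209*137) = -10193 + (-4/209 - 137/209) = -10193 - 141/209 = -2130478/209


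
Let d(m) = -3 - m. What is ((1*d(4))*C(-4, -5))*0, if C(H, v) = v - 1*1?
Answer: 0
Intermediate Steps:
C(H, v) = -1 + v (C(H, v) = v - 1 = -1 + v)
((1*d(4))*C(-4, -5))*0 = ((1*(-3 - 1*4))*(-1 - 5))*0 = ((1*(-3 - 4))*(-6))*0 = ((1*(-7))*(-6))*0 = -7*(-6)*0 = 42*0 = 0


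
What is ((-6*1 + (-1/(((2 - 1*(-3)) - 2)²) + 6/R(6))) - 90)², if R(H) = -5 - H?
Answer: 91565761/9801 ≈ 9342.5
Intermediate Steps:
((-6*1 + (-1/(((2 - 1*(-3)) - 2)²) + 6/R(6))) - 90)² = ((-6*1 + (-1/(((2 - 1*(-3)) - 2)²) + 6/(-5 - 1*6))) - 90)² = ((-6 + (-1/(((2 + 3) - 2)²) + 6/(-5 - 6))) - 90)² = ((-6 + (-1/((5 - 2)²) + 6/(-11))) - 90)² = ((-6 + (-1/(3²) + 6*(-1/11))) - 90)² = ((-6 + (-1/9 - 6/11)) - 90)² = ((-6 + (-1*⅑ - 6/11)) - 90)² = ((-6 + (-⅑ - 6/11)) - 90)² = ((-6 - 65/99) - 90)² = (-659/99 - 90)² = (-9569/99)² = 91565761/9801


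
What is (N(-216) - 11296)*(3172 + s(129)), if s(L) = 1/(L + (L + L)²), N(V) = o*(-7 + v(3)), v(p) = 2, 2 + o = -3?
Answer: -794794090129/22231 ≈ -3.5752e+7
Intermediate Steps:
o = -5 (o = -2 - 3 = -5)
N(V) = 25 (N(V) = -5*(-7 + 2) = -5*(-5) = 25)
s(L) = 1/(L + 4*L²) (s(L) = 1/(L + (2*L)²) = 1/(L + 4*L²))
(N(-216) - 11296)*(3172 + s(129)) = (25 - 11296)*(3172 + 1/(129*(1 + 4*129))) = -11271*(3172 + 1/(129*(1 + 516))) = -11271*(3172 + (1/129)/517) = -11271*(3172 + (1/129)*(1/517)) = -11271*(3172 + 1/66693) = -11271*211550197/66693 = -794794090129/22231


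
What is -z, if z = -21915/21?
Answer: 7305/7 ≈ 1043.6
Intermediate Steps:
z = -7305/7 (z = -21915/21 = -487*15/7 = -7305/7 ≈ -1043.6)
-z = -1*(-7305/7) = 7305/7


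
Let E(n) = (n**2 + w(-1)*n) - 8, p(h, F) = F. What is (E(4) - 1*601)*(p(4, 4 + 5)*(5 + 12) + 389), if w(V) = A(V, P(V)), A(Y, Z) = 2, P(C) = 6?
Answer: -317070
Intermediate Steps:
w(V) = 2
E(n) = -8 + n**2 + 2*n (E(n) = (n**2 + 2*n) - 8 = -8 + n**2 + 2*n)
(E(4) - 1*601)*(p(4, 4 + 5)*(5 + 12) + 389) = ((-8 + 4**2 + 2*4) - 1*601)*((4 + 5)*(5 + 12) + 389) = ((-8 + 16 + 8) - 601)*(9*17 + 389) = (16 - 601)*(153 + 389) = -585*542 = -317070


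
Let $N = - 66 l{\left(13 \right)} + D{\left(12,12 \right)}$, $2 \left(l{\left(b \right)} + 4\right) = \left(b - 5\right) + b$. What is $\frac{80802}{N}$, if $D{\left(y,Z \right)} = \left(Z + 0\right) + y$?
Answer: $- \frac{8978}{45} \approx -199.51$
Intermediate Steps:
$D{\left(y,Z \right)} = Z + y$
$l{\left(b \right)} = - \frac{13}{2} + b$ ($l{\left(b \right)} = -4 + \frac{\left(b - 5\right) + b}{2} = -4 + \frac{\left(-5 + b\right) + b}{2} = -4 + \frac{-5 + 2 b}{2} = -4 + \left(- \frac{5}{2} + b\right) = - \frac{13}{2} + b$)
$N = -405$ ($N = - 66 \left(- \frac{13}{2} + 13\right) + \left(12 + 12\right) = \left(-66\right) \frac{13}{2} + 24 = -429 + 24 = -405$)
$\frac{80802}{N} = \frac{80802}{-405} = 80802 \left(- \frac{1}{405}\right) = - \frac{8978}{45}$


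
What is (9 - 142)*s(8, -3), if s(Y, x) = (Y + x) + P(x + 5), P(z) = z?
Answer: -931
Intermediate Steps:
s(Y, x) = 5 + Y + 2*x (s(Y, x) = (Y + x) + (x + 5) = (Y + x) + (5 + x) = 5 + Y + 2*x)
(9 - 142)*s(8, -3) = (9 - 142)*(5 + 8 + 2*(-3)) = -133*(5 + 8 - 6) = -133*7 = -931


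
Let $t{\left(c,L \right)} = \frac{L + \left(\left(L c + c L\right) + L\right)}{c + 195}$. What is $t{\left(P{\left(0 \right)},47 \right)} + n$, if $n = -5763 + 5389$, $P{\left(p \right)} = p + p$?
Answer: $- \frac{72836}{195} \approx -373.52$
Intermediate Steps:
$P{\left(p \right)} = 2 p$
$n = -374$
$t{\left(c,L \right)} = \frac{2 L + 2 L c}{195 + c}$ ($t{\left(c,L \right)} = \frac{L + \left(\left(L c + L c\right) + L\right)}{195 + c} = \frac{L + \left(2 L c + L\right)}{195 + c} = \frac{L + \left(L + 2 L c\right)}{195 + c} = \frac{2 L + 2 L c}{195 + c}$)
$t{\left(P{\left(0 \right)},47 \right)} + n = 2 \cdot 47 \frac{1}{195 + 2 \cdot 0} \left(1 + 2 \cdot 0\right) - 374 = 2 \cdot 47 \frac{1}{195 + 0} \left(1 + 0\right) - 374 = 2 \cdot 47 \cdot \frac{1}{195} \cdot 1 - 374 = \frac{94}{195} - 374 = - \frac{72836}{195}$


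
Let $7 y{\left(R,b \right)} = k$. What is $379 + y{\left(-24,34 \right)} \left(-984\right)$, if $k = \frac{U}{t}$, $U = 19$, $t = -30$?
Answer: $\frac{16381}{35} \approx 468.03$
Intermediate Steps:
$k = - \frac{19}{30}$ ($k = \frac{19}{-30} = 19 \left(- \frac{1}{30}\right) = - \frac{19}{30} \approx -0.63333$)
$y{\left(R,b \right)} = - \frac{19}{210}$ ($y{\left(R,b \right)} = \frac{1}{7} \left(- \frac{19}{30}\right) = - \frac{19}{210}$)
$379 + y{\left(-24,34 \right)} \left(-984\right) = 379 - - \frac{3116}{35} = 379 + \frac{3116}{35} = \frac{16381}{35}$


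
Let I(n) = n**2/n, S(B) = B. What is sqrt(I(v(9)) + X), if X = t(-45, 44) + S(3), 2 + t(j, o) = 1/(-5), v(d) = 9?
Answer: 7*sqrt(5)/5 ≈ 3.1305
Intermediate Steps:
t(j, o) = -11/5 (t(j, o) = -2 + 1/(-5) = -2 - 1/5 = -11/5)
I(n) = n
X = 4/5 (X = -11/5 + 3 = 4/5 ≈ 0.80000)
sqrt(I(v(9)) + X) = sqrt(9 + 4/5) = sqrt(49/5) = 7*sqrt(5)/5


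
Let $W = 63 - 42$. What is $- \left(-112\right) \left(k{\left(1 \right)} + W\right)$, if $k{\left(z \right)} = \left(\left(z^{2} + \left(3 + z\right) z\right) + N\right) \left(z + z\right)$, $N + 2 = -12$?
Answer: $336$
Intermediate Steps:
$N = -14$ ($N = -2 - 12 = -14$)
$k{\left(z \right)} = 2 z \left(-14 + z^{2} + z \left(3 + z\right)\right)$ ($k{\left(z \right)} = \left(\left(z^{2} + \left(3 + z\right) z\right) - 14\right) \left(z + z\right) = \left(\left(z^{2} + z \left(3 + z\right)\right) - 14\right) 2 z = \left(-14 + z^{2} + z \left(3 + z\right)\right) 2 z = 2 z \left(-14 + z^{2} + z \left(3 + z\right)\right)$)
$W = 21$ ($W = 63 - 42 = 21$)
$- \left(-112\right) \left(k{\left(1 \right)} + W\right) = - \left(-112\right) \left(2 \cdot 1 \left(-14 + 2 \cdot 1^{2} + 3 \cdot 1\right) + 21\right) = - \left(-112\right) \left(2 \cdot 1 \left(-14 + 2 \cdot 1 + 3\right) + 21\right) = - \left(-112\right) \left(2 \cdot 1 \left(-14 + 2 + 3\right) + 21\right) = - \left(-112\right) \left(2 \cdot 1 \left(-9\right) + 21\right) = - \left(-112\right) \left(-18 + 21\right) = - \left(-112\right) 3 = \left(-1\right) \left(-336\right) = 336$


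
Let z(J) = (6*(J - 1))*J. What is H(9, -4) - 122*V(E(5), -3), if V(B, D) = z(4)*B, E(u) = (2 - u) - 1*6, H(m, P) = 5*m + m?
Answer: 79110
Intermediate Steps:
H(m, P) = 6*m
E(u) = -4 - u (E(u) = (2 - u) - 6 = -4 - u)
z(J) = J*(-6 + 6*J) (z(J) = (6*(-1 + J))*J = (-6 + 6*J)*J = J*(-6 + 6*J))
V(B, D) = 72*B (V(B, D) = (6*4*(-1 + 4))*B = (6*4*3)*B = 72*B)
H(9, -4) - 122*V(E(5), -3) = 6*9 - 8784*(-4 - 1*5) = 54 - 8784*(-4 - 5) = 54 - 8784*(-9) = 54 - 122*(-648) = 54 + 79056 = 79110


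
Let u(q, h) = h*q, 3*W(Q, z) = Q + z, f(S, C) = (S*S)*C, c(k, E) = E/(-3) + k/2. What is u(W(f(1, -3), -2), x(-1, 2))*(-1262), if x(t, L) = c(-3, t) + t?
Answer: -41015/9 ≈ -4557.2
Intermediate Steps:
c(k, E) = k/2 - E/3 (c(k, E) = E*(-1/3) + k*(1/2) = -E/3 + k/2 = k/2 - E/3)
x(t, L) = -3/2 + 2*t/3 (x(t, L) = ((1/2)*(-3) - t/3) + t = (-3/2 - t/3) + t = -3/2 + 2*t/3)
f(S, C) = C*S**2 (f(S, C) = S**2*C = C*S**2)
W(Q, z) = Q/3 + z/3 (W(Q, z) = (Q + z)/3 = Q/3 + z/3)
u(W(f(1, -3), -2), x(-1, 2))*(-1262) = ((-3/2 + (2/3)*(-1))*((-3*1**2)/3 + (1/3)*(-2)))*(-1262) = ((-3/2 - 2/3)*((-3*1)/3 - 2/3))*(-1262) = -13*((1/3)*(-3) - 2/3)/6*(-1262) = -13*(-1 - 2/3)/6*(-1262) = -13/6*(-5/3)*(-1262) = (65/18)*(-1262) = -41015/9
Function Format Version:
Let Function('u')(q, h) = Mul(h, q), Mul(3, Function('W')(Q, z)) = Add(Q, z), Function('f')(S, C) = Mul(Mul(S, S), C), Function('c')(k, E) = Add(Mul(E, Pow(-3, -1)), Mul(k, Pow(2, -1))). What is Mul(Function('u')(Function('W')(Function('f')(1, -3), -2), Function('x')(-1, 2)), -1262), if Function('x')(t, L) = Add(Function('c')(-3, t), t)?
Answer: Rational(-41015, 9) ≈ -4557.2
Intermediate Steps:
Function('c')(k, E) = Add(Mul(Rational(1, 2), k), Mul(Rational(-1, 3), E)) (Function('c')(k, E) = Add(Mul(E, Rational(-1, 3)), Mul(k, Rational(1, 2))) = Add(Mul(Rational(-1, 3), E), Mul(Rational(1, 2), k)) = Add(Mul(Rational(1, 2), k), Mul(Rational(-1, 3), E)))
Function('x')(t, L) = Add(Rational(-3, 2), Mul(Rational(2, 3), t)) (Function('x')(t, L) = Add(Add(Mul(Rational(1, 2), -3), Mul(Rational(-1, 3), t)), t) = Add(Add(Rational(-3, 2), Mul(Rational(-1, 3), t)), t) = Add(Rational(-3, 2), Mul(Rational(2, 3), t)))
Function('f')(S, C) = Mul(C, Pow(S, 2)) (Function('f')(S, C) = Mul(Pow(S, 2), C) = Mul(C, Pow(S, 2)))
Function('W')(Q, z) = Add(Mul(Rational(1, 3), Q), Mul(Rational(1, 3), z)) (Function('W')(Q, z) = Mul(Rational(1, 3), Add(Q, z)) = Add(Mul(Rational(1, 3), Q), Mul(Rational(1, 3), z)))
Mul(Function('u')(Function('W')(Function('f')(1, -3), -2), Function('x')(-1, 2)), -1262) = Mul(Mul(Add(Rational(-3, 2), Mul(Rational(2, 3), -1)), Add(Mul(Rational(1, 3), Mul(-3, Pow(1, 2))), Mul(Rational(1, 3), -2))), -1262) = Mul(Mul(Add(Rational(-3, 2), Rational(-2, 3)), Add(Mul(Rational(1, 3), Mul(-3, 1)), Rational(-2, 3))), -1262) = Mul(Mul(Rational(-13, 6), Add(Mul(Rational(1, 3), -3), Rational(-2, 3))), -1262) = Mul(Mul(Rational(-13, 6), Add(-1, Rational(-2, 3))), -1262) = Mul(Mul(Rational(-13, 6), Rational(-5, 3)), -1262) = Mul(Rational(65, 18), -1262) = Rational(-41015, 9)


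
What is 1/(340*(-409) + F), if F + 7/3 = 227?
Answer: -3/416506 ≈ -7.2028e-6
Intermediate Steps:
F = 674/3 (F = -7/3 + 227 = 674/3 ≈ 224.67)
1/(340*(-409) + F) = 1/(340*(-409) + 674/3) = 1/(-139060 + 674/3) = 1/(-416506/3) = -3/416506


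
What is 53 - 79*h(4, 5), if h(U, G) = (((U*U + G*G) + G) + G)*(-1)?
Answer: 4082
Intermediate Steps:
h(U, G) = -G² - U² - 2*G (h(U, G) = (((U² + G²) + G) + G)*(-1) = (((G² + U²) + G) + G)*(-1) = ((G + G² + U²) + G)*(-1) = (G² + U² + 2*G)*(-1) = -G² - U² - 2*G)
53 - 79*h(4, 5) = 53 - 79*(-1*5² - 1*4² - 2*5) = 53 - 79*(-1*25 - 1*16 - 10) = 53 - 79*(-25 - 16 - 10) = 53 - 79*(-51) = 53 + 4029 = 4082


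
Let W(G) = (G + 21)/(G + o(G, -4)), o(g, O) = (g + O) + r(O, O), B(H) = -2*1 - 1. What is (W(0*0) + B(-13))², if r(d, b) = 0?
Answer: 1089/16 ≈ 68.063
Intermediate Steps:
B(H) = -3 (B(H) = -2 - 1 = -3)
o(g, O) = O + g (o(g, O) = (g + O) + 0 = (O + g) + 0 = O + g)
W(G) = (21 + G)/(-4 + 2*G) (W(G) = (G + 21)/(G + (-4 + G)) = (21 + G)/(-4 + 2*G))
(W(0*0) + B(-13))² = ((21 + 0*0)/(2*(-2 + 0*0)) - 3)² = ((21 + 0)/(2*(-2 + 0)) - 3)² = ((½)*21/(-2) - 3)² = ((½)*(-½)*21 - 3)² = (-21/4 - 3)² = (-33/4)² = 1089/16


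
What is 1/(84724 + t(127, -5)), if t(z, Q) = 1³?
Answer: 1/84725 ≈ 1.1803e-5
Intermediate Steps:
t(z, Q) = 1
1/(84724 + t(127, -5)) = 1/(84724 + 1) = 1/84725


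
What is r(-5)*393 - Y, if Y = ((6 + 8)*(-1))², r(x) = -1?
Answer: -589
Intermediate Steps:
Y = 196 (Y = (14*(-1))² = (-14)² = 196)
r(-5)*393 - Y = -1*393 - 1*196 = -393 - 196 = -589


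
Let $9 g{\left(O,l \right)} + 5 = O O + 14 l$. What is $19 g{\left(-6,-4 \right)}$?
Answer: $- \frac{475}{9} \approx -52.778$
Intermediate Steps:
$g{\left(O,l \right)} = - \frac{5}{9} + \frac{O^{2}}{9} + \frac{14 l}{9}$ ($g{\left(O,l \right)} = - \frac{5}{9} + \frac{O O + 14 l}{9} = - \frac{5}{9} + \frac{O^{2} + 14 l}{9} = - \frac{5}{9} + \left(\frac{O^{2}}{9} + \frac{14 l}{9}\right) = - \frac{5}{9} + \frac{O^{2}}{9} + \frac{14 l}{9}$)
$19 g{\left(-6,-4 \right)} = 19 \left(- \frac{5}{9} + \frac{\left(-6\right)^{2}}{9} + \frac{14}{9} \left(-4\right)\right) = 19 \left(- \frac{5}{9} + \frac{1}{9} \cdot 36 - \frac{56}{9}\right) = 19 \left(- \frac{5}{9} + 4 - \frac{56}{9}\right) = 19 \left(- \frac{25}{9}\right) = - \frac{475}{9}$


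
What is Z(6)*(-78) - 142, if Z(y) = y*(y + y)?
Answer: -5758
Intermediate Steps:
Z(y) = 2*y**2 (Z(y) = y*(2*y) = 2*y**2)
Z(6)*(-78) - 142 = (2*6**2)*(-78) - 142 = (2*36)*(-78) - 142 = 72*(-78) - 142 = -5616 - 142 = -5758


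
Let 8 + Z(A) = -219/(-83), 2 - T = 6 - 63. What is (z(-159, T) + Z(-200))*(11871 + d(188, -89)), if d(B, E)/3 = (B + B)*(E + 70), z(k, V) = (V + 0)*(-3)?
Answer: 144715296/83 ≈ 1.7436e+6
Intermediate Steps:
T = 59 (T = 2 - (6 - 63) = 2 - 1*(-57) = 2 + 57 = 59)
z(k, V) = -3*V (z(k, V) = V*(-3) = -3*V)
Z(A) = -445/83 (Z(A) = -8 - 219/(-83) = -8 - 219*(-1/83) = -8 + 219/83 = -445/83)
d(B, E) = 6*B*(70 + E) (d(B, E) = 3*((B + B)*(E + 70)) = 3*((2*B)*(70 + E)) = 3*(2*B*(70 + E)) = 6*B*(70 + E))
(z(-159, T) + Z(-200))*(11871 + d(188, -89)) = (-3*59 - 445/83)*(11871 + 6*188*(70 - 89)) = (-177 - 445/83)*(11871 + 6*188*(-19)) = -15136*(11871 - 21432)/83 = -15136/83*(-9561) = 144715296/83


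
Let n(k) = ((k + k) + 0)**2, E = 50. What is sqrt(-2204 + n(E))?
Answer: 2*sqrt(1949) ≈ 88.295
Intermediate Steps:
n(k) = 4*k**2 (n(k) = (2*k + 0)**2 = (2*k)**2 = 4*k**2)
sqrt(-2204 + n(E)) = sqrt(-2204 + 4*50**2) = sqrt(-2204 + 4*2500) = sqrt(-2204 + 10000) = sqrt(7796) = 2*sqrt(1949)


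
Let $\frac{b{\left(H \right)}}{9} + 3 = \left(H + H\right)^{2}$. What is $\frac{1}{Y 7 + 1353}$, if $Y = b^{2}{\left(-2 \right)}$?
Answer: $\frac{1}{97176} \approx 1.0291 \cdot 10^{-5}$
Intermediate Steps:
$b{\left(H \right)} = -27 + 36 H^{2}$ ($b{\left(H \right)} = -27 + 9 \left(H + H\right)^{2} = -27 + 9 \left(2 H\right)^{2} = -27 + 9 \cdot 4 H^{2} = -27 + 36 H^{2}$)
$Y = 13689$ ($Y = \left(-27 + 36 \left(-2\right)^{2}\right)^{2} = \left(-27 + 36 \cdot 4\right)^{2} = \left(-27 + 144\right)^{2} = 117^{2} = 13689$)
$\frac{1}{Y 7 + 1353} = \frac{1}{13689 \cdot 7 + 1353} = \frac{1}{95823 + 1353} = \frac{1}{97176}$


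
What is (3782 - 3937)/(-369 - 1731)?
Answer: 31/420 ≈ 0.073810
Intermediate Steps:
(3782 - 3937)/(-369 - 1731) = -155/(-2100) = -155*(-1/2100) = 31/420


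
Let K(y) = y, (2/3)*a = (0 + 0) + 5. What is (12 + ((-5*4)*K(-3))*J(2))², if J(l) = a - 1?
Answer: 161604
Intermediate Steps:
a = 15/2 (a = 3*((0 + 0) + 5)/2 = 3*(0 + 5)/2 = (3/2)*5 = 15/2 ≈ 7.5000)
J(l) = 13/2 (J(l) = 15/2 - 1 = 13/2)
(12 + ((-5*4)*K(-3))*J(2))² = (12 + (-5*4*(-3))*(13/2))² = (12 - 20*(-3)*(13/2))² = (12 + 60*(13/2))² = (12 + 390)² = 402² = 161604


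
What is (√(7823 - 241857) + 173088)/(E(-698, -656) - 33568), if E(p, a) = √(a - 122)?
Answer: (√234034 - 173088*I)/(√778 + 33568*I) ≈ -5.1563 - 0.018696*I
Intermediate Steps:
E(p, a) = √(-122 + a)
(√(7823 - 241857) + 173088)/(E(-698, -656) - 33568) = (√(7823 - 241857) + 173088)/(√(-122 - 656) - 33568) = (√(-234034) + 173088)/(√(-778) - 33568) = (I*√234034 + 173088)/(I*√778 - 33568) = (173088 + I*√234034)/(-33568 + I*√778)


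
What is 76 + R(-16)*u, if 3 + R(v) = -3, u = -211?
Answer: 1342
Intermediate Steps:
R(v) = -6 (R(v) = -3 - 3 = -6)
76 + R(-16)*u = 76 - 6*(-211) = 76 + 1266 = 1342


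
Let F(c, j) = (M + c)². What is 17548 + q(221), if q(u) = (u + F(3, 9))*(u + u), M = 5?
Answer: 143518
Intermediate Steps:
F(c, j) = (5 + c)²
q(u) = 2*u*(64 + u) (q(u) = (u + (5 + 3)²)*(u + u) = (u + 8²)*(2*u) = (u + 64)*(2*u) = (64 + u)*(2*u) = 2*u*(64 + u))
17548 + q(221) = 17548 + 2*221*(64 + 221) = 17548 + 2*221*285 = 17548 + 125970 = 143518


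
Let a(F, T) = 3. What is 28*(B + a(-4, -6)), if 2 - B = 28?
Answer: -644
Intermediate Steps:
B = -26 (B = 2 - 1*28 = 2 - 28 = -26)
28*(B + a(-4, -6)) = 28*(-26 + 3) = 28*(-23) = -644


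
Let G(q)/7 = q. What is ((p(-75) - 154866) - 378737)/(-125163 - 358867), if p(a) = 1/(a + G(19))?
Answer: 30948973/28073740 ≈ 1.1024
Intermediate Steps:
G(q) = 7*q
p(a) = 1/(133 + a) (p(a) = 1/(a + 7*19) = 1/(a + 133) = 1/(133 + a))
((p(-75) - 154866) - 378737)/(-125163 - 358867) = ((1/(133 - 75) - 154866) - 378737)/(-125163 - 358867) = ((1/58 - 154866) - 378737)/(-484030) = ((1/58 - 154866) - 378737)*(-1/484030) = (-8982227/58 - 378737)*(-1/484030) = -30948973/58*(-1/484030) = 30948973/28073740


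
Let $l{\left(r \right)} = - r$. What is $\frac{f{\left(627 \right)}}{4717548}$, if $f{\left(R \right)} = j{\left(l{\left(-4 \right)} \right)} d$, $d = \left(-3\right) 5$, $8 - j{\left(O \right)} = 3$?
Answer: $- \frac{25}{1572516} \approx -1.5898 \cdot 10^{-5}$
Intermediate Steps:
$j{\left(O \right)} = 5$ ($j{\left(O \right)} = 8 - 3 = 5$)
$d = -15$
$f{\left(R \right)} = -75$ ($f{\left(R \right)} = 5 \left(-15\right) = -75$)
$\frac{f{\left(627 \right)}}{4717548} = - \frac{75}{4717548} = \left(-75\right) \frac{1}{4717548} = - \frac{25}{1572516}$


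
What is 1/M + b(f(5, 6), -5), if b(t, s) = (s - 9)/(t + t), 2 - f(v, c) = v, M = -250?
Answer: 1747/750 ≈ 2.3293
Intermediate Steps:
f(v, c) = 2 - v
b(t, s) = (-9 + s)/(2*t) (b(t, s) = (-9 + s)/((2*t)) = (-9 + s)*(1/(2*t)) = (-9 + s)/(2*t))
1/M + b(f(5, 6), -5) = 1/(-250) + (-9 - 5)/(2*(2 - 1*5)) = -1/250 + (½)*(-14)/(2 - 5) = -1/250 + (½)*(-14)/(-3) = -1/250 + (½)*(-⅓)*(-14) = -1/250 + 7/3 = 1747/750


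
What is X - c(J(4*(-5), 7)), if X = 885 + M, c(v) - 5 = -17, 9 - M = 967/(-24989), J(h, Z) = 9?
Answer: 22641001/24989 ≈ 906.04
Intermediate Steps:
M = 225868/24989 (M = 9 - 967/(-24989) = 9 - 967*(-1)/24989 = 9 - 1*(-967/24989) = 9 + 967/24989 = 225868/24989 ≈ 9.0387)
c(v) = -12 (c(v) = 5 - 17 = -12)
X = 22341133/24989 (X = 885 + 225868/24989 = 22341133/24989 ≈ 894.04)
X - c(J(4*(-5), 7)) = 22341133/24989 - 1*(-12) = 22341133/24989 + 12 = 22641001/24989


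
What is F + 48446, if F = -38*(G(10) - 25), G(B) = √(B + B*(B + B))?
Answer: 49396 - 38*√210 ≈ 48845.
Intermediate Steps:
G(B) = √(B + 2*B²) (G(B) = √(B + B*(2*B)) = √(B + 2*B²))
F = 950 - 38*√210 (F = -38*(√(10*(1 + 2*10)) - 25) = -38*(√(10*(1 + 20)) - 25) = -38*(√(10*21) - 25) = -38*(√210 - 25) = -38*(-25 + √210) = 950 - 38*√210 ≈ 399.33)
F + 48446 = (950 - 38*√210) + 48446 = 49396 - 38*√210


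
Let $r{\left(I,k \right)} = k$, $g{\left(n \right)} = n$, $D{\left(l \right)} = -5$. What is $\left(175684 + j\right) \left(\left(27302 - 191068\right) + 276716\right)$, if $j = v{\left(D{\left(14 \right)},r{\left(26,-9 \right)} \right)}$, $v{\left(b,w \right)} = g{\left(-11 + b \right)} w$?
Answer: $19859772600$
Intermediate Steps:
$v{\left(b,w \right)} = w \left(-11 + b\right)$ ($v{\left(b,w \right)} = \left(-11 + b\right) w = w \left(-11 + b\right)$)
$j = 144$ ($j = - 9 \left(-11 - 5\right) = \left(-9\right) \left(-16\right) = 144$)
$\left(175684 + j\right) \left(\left(27302 - 191068\right) + 276716\right) = \left(175684 + 144\right) \left(\left(27302 - 191068\right) + 276716\right) = 175828 \left(\left(27302 - 191068\right) + 276716\right) = 175828 \left(-163766 + 276716\right) = 175828 \cdot 112950 = 19859772600$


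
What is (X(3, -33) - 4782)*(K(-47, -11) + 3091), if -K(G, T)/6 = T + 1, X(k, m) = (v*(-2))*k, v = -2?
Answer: -15030270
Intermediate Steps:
X(k, m) = 4*k (X(k, m) = (-2*(-2))*k = 4*k)
K(G, T) = -6 - 6*T (K(G, T) = -6*(T + 1) = -6*(1 + T) = -6 - 6*T)
(X(3, -33) - 4782)*(K(-47, -11) + 3091) = (4*3 - 4782)*((-6 - 6*(-11)) + 3091) = (12 - 4782)*((-6 + 66) + 3091) = -4770*(60 + 3091) = -4770*3151 = -15030270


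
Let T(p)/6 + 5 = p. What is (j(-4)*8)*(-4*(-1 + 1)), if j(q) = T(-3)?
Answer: 0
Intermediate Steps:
T(p) = -30 + 6*p
j(q) = -48 (j(q) = -30 + 6*(-3) = -30 - 18 = -48)
(j(-4)*8)*(-4*(-1 + 1)) = (-48*8)*(-4*(-1 + 1)) = -(-1536)*0 = -384*0 = 0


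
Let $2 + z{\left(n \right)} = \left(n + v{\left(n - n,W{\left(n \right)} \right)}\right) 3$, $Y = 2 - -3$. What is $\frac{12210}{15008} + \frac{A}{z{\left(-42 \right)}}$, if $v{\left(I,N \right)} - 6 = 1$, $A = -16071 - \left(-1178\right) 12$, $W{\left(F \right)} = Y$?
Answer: $\frac{15173475}{802928} \approx 18.898$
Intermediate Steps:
$Y = 5$ ($Y = 2 + 3 = 5$)
$W{\left(F \right)} = 5$
$A = -1935$ ($A = -16071 - -14136 = -16071 + 14136 = -1935$)
$v{\left(I,N \right)} = 7$ ($v{\left(I,N \right)} = 6 + 1 = 7$)
$z{\left(n \right)} = 19 + 3 n$ ($z{\left(n \right)} = -2 + \left(n + 7\right) 3 = -2 + \left(7 + n\right) 3 = -2 + \left(21 + 3 n\right) = 19 + 3 n$)
$\frac{12210}{15008} + \frac{A}{z{\left(-42 \right)}} = \frac{12210}{15008} - \frac{1935}{19 + 3 \left(-42\right)} = 12210 \cdot \frac{1}{15008} - \frac{1935}{19 - 126} = \frac{6105}{7504} - \frac{1935}{-107} = \frac{6105}{7504} - - \frac{1935}{107} = \frac{6105}{7504} + \frac{1935}{107} = \frac{15173475}{802928}$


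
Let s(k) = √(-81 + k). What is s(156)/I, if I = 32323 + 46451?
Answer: 5*√3/78774 ≈ 0.00010994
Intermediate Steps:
I = 78774
s(156)/I = √(-81 + 156)/78774 = √75*(1/78774) = (5*√3)*(1/78774) = 5*√3/78774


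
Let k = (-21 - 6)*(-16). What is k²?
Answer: 186624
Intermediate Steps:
k = 432 (k = -27*(-16) = 432)
k² = 432² = 186624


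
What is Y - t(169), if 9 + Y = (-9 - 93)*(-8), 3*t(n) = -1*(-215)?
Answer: 2206/3 ≈ 735.33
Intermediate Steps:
t(n) = 215/3 (t(n) = (-1*(-215))/3 = (⅓)*215 = 215/3)
Y = 807 (Y = -9 + (-9 - 93)*(-8) = -9 - 102*(-8) = -9 + 816 = 807)
Y - t(169) = 807 - 1*215/3 = 807 - 215/3 = 2206/3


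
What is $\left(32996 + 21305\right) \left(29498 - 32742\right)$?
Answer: $-176152444$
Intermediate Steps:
$\left(32996 + 21305\right) \left(29498 - 32742\right) = 54301 \left(-3244\right) = -176152444$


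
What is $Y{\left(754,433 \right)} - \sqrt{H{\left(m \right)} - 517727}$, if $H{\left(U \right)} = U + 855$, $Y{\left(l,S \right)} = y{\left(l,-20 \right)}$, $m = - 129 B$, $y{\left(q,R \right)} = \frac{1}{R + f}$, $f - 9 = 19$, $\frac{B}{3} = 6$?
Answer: $\frac{1}{8} - i \sqrt{519194} \approx 0.125 - 720.55 i$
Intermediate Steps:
$B = 18$ ($B = 3 \cdot 6 = 18$)
$f = 28$ ($f = 9 + 19 = 28$)
$y{\left(q,R \right)} = \frac{1}{28 + R}$ ($y{\left(q,R \right)} = \frac{1}{R + 28} = \frac{1}{28 + R}$)
$m = -2322$ ($m = \left(-129\right) 18 = -2322$)
$Y{\left(l,S \right)} = \frac{1}{8}$ ($Y{\left(l,S \right)} = \frac{1}{28 - 20} = \frac{1}{8}$)
$H{\left(U \right)} = 855 + U$
$Y{\left(754,433 \right)} - \sqrt{H{\left(m \right)} - 517727} = \frac{1}{8} - \sqrt{\left(855 - 2322\right) - 517727} = \frac{1}{8} - \sqrt{-1467 - 517727} = \frac{1}{8} - \sqrt{-519194} = \frac{1}{8} - i \sqrt{519194}$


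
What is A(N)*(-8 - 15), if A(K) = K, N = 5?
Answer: -115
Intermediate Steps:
A(N)*(-8 - 15) = 5*(-8 - 15) = 5*(-23) = -115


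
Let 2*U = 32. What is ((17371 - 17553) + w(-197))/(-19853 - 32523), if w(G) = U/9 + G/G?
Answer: 1613/471384 ≈ 0.0034218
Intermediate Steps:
U = 16 (U = (1/2)*32 = 16)
w(G) = 25/9 (w(G) = 16/9 + G/G = 16*(1/9) + 1 = 16/9 + 1 = 25/9)
((17371 - 17553) + w(-197))/(-19853 - 32523) = ((17371 - 17553) + 25/9)/(-19853 - 32523) = (-182 + 25/9)/(-52376) = -1613/9*(-1/52376) = 1613/471384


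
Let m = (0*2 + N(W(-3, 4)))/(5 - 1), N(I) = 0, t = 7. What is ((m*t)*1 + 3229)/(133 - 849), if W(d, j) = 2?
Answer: -3229/716 ≈ -4.5098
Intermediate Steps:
m = 0 (m = (0*2 + 0)/(5 - 1) = (0 + 0)/4 = 0*(¼) = 0)
((m*t)*1 + 3229)/(133 - 849) = ((0*7)*1 + 3229)/(133 - 849) = (0*1 + 3229)/(-716) = (0 + 3229)*(-1/716) = 3229*(-1/716) = -3229/716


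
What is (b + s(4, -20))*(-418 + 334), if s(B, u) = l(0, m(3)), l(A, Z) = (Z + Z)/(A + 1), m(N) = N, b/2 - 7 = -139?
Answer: 21672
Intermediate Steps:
b = -264 (b = 14 + 2*(-139) = 14 - 278 = -264)
l(A, Z) = 2*Z/(1 + A) (l(A, Z) = (2*Z)/(1 + A) = 2*Z/(1 + A))
s(B, u) = 6 (s(B, u) = 2*3/(1 + 0) = 2*3/1 = 2*3*1 = 6)
(b + s(4, -20))*(-418 + 334) = (-264 + 6)*(-418 + 334) = -258*(-84) = 21672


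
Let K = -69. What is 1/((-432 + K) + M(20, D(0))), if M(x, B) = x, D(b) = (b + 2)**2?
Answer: -1/481 ≈ -0.0020790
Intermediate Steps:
D(b) = (2 + b)**2
1/((-432 + K) + M(20, D(0))) = 1/((-432 - 69) + 20) = 1/(-501 + 20) = 1/(-481) = -1/481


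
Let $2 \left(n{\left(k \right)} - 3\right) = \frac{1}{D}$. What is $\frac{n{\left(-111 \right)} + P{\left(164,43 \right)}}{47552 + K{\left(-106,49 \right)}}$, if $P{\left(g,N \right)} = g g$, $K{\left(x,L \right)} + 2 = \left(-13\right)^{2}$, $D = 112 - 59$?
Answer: $\frac{2851295}{5058214} \approx 0.5637$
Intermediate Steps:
$D = 53$ ($D = 112 - 59 = 53$)
$K{\left(x,L \right)} = 167$ ($K{\left(x,L \right)} = -2 + \left(-13\right)^{2} = -2 + 169 = 167$)
$n{\left(k \right)} = \frac{319}{106}$ ($n{\left(k \right)} = 3 + \frac{1}{2 \cdot 53} = 3 + \frac{1}{2} \cdot \frac{1}{53} = 3 + \frac{1}{106} = \frac{319}{106}$)
$P{\left(g,N \right)} = g^{2}$
$\frac{n{\left(-111 \right)} + P{\left(164,43 \right)}}{47552 + K{\left(-106,49 \right)}} = \frac{\frac{319}{106} + 164^{2}}{47552 + 167} = \frac{\frac{319}{106} + 26896}{47719} = \frac{2851295}{106} \cdot \frac{1}{47719} = \frac{2851295}{5058214}$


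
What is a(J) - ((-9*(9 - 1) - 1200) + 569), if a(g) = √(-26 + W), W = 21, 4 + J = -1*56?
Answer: 703 + I*√5 ≈ 703.0 + 2.2361*I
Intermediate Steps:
J = -60 (J = -4 - 1*56 = -4 - 56 = -60)
a(g) = I*√5 (a(g) = √(-26 + 21) = √(-5) = I*√5)
a(J) - ((-9*(9 - 1) - 1200) + 569) = I*√5 - ((-9*(9 - 1) - 1200) + 569) = I*√5 - ((-9*8 - 1200) + 569) = I*√5 - ((-72 - 1200) + 569) = I*√5 - (-1272 + 569) = I*√5 - 1*(-703) = I*√5 + 703 = 703 + I*√5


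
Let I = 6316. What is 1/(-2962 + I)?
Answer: 1/3354 ≈ 0.00029815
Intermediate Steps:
1/(-2962 + I) = 1/(-2962 + 6316) = 1/3354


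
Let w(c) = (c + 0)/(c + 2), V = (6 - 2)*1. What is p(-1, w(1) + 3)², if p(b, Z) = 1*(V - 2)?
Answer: 4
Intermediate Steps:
V = 4 (V = 4*1 = 4)
w(c) = c/(2 + c)
p(b, Z) = 2 (p(b, Z) = 1*(4 - 2) = 1*2 = 2)
p(-1, w(1) + 3)² = 2² = 4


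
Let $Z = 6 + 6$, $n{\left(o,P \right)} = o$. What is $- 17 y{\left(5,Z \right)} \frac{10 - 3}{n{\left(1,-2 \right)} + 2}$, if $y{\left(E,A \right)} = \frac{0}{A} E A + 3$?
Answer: $-119$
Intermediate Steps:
$Z = 12$
$y{\left(E,A \right)} = 3$ ($y{\left(E,A \right)} = 0 E A + 3 = 0 A + 3 = 0 + 3 = 3$)
$- 17 y{\left(5,Z \right)} \frac{10 - 3}{n{\left(1,-2 \right)} + 2} = \left(-17\right) 3 \frac{10 - 3}{1 + 2} = - 51 \cdot \frac{7}{3} = - 51 \cdot 7 \cdot \frac{1}{3} = \left(-51\right) \frac{7}{3} = -119$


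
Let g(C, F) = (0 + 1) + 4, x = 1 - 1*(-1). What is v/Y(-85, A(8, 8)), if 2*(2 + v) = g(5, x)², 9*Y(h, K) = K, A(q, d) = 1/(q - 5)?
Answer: 567/2 ≈ 283.50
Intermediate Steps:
x = 2 (x = 1 + 1 = 2)
A(q, d) = 1/(-5 + q)
Y(h, K) = K/9
g(C, F) = 5 (g(C, F) = 1 + 4 = 5)
v = 21/2 (v = -2 + (½)*5² = -2 + (½)*25 = -2 + 25/2 = 21/2 ≈ 10.500)
v/Y(-85, A(8, 8)) = 21/(2*((1/(9*(-5 + 8))))) = 21/(2*(((⅑)/3))) = 21/(2*(((⅑)*(⅓)))) = 21/(2*(1/27)) = (21/2)*27 = 567/2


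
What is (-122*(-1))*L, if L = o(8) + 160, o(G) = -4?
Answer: 19032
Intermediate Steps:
L = 156 (L = -4 + 160 = 156)
(-122*(-1))*L = -122*(-1)*156 = 122*156 = 19032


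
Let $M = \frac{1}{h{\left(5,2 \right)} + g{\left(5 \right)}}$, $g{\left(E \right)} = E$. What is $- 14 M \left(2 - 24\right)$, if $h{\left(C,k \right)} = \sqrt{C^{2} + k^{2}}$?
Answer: $-385 + 77 \sqrt{29} \approx 29.658$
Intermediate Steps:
$M = \frac{1}{5 + \sqrt{29}}$ ($M = \frac{1}{\sqrt{5^{2} + 2^{2}} + 5} = \frac{1}{\sqrt{25 + 4} + 5} = \frac{1}{\sqrt{29} + 5} = \frac{1}{5 + \sqrt{29}} \approx 0.096291$)
$- 14 M \left(2 - 24\right) = - 14 \left(- \frac{5}{4} + \frac{\sqrt{29}}{4}\right) \left(2 - 24\right) = - 14 \left(- \frac{5}{4} + \frac{\sqrt{29}}{4}\right) \left(-22\right) = - 14 \left(\frac{55}{2} - \frac{11 \sqrt{29}}{2}\right) = -385 + 77 \sqrt{29}$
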